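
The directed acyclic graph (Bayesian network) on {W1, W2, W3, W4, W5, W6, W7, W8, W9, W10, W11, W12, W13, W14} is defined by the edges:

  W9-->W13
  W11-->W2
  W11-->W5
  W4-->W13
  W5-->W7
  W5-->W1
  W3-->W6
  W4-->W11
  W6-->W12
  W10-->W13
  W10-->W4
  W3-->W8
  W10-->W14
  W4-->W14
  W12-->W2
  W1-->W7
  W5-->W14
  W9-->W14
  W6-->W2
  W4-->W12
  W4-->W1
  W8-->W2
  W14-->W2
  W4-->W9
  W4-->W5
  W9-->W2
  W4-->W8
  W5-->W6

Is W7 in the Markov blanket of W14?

W14 has parents W4, W5, W9, W10.
W14 has child W2.
Other parents of W14's children:
  parents(W2) \ {W14} = {W6, W8, W9, W11, W12}.
MB(W14) = {W2, W4, W5, W6, W8, W9, W10, W11, W12}; W7 is not in this set.

No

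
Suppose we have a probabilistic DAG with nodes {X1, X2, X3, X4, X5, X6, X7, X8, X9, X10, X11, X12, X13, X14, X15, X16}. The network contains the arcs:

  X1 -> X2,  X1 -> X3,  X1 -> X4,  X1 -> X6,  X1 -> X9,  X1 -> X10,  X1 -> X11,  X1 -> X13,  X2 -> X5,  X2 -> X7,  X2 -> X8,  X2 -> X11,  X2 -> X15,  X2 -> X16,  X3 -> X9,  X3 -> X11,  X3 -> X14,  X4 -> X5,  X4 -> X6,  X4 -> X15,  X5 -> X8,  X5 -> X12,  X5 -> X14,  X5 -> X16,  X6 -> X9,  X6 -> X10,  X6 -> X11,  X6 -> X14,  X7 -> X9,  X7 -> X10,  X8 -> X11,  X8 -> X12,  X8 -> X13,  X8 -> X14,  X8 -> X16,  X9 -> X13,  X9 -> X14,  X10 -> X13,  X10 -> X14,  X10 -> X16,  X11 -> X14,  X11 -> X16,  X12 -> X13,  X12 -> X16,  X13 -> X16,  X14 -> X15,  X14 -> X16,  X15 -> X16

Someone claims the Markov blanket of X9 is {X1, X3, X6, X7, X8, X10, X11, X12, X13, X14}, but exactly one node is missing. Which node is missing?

X5

X9 has parents X1, X3, X6, X7.
Children of X9: X13, X14.
Co-parents of X9 (other parents of its children):
  X13: X1, X8, X10, X12
  X14: X3, X5, X6, X8, X10, X11
MB(X9) = {X1, X3, X5, X6, X7, X8, X10, X11, X12, X13, X14}.
Comparing with the claimed set, X5 is missing.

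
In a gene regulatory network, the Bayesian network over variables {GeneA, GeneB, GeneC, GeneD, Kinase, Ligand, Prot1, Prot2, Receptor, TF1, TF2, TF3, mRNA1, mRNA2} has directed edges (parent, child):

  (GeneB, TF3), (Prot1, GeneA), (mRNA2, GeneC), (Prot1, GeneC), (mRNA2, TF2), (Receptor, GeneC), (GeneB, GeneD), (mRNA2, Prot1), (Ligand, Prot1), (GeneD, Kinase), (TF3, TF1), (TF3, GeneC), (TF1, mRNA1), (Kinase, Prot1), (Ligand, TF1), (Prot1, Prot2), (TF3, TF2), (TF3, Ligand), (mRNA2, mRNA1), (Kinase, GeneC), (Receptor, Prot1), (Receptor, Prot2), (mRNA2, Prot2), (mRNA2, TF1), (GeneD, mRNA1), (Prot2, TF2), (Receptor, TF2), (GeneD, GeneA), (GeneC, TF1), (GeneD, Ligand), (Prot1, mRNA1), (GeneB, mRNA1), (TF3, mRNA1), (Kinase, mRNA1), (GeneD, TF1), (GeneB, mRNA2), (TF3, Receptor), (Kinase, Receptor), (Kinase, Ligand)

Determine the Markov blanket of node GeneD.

{GeneA, GeneB, GeneC, Kinase, Ligand, Prot1, TF1, TF3, mRNA1, mRNA2}

The Markov blanket of a node is its parents, its children, and the other parents of its children.
GeneD has parent GeneB.
Children of GeneD: GeneA, Kinase, Ligand, TF1, mRNA1.
For each child, the remaining parents (spouses of GeneD):
  Kinase has no other parent.
  Ligand also has parents Kinase, TF3.
  TF1 also has parents GeneC, Ligand, TF3, mRNA2.
  parents(GeneA) \ {GeneD} = {Prot1}.
  mRNA1's other parents are GeneB, Kinase, Prot1, TF1, TF3, mRNA2.
MB(GeneD) = {GeneA, GeneB, GeneC, Kinase, Ligand, Prot1, TF1, TF3, mRNA1, mRNA2}.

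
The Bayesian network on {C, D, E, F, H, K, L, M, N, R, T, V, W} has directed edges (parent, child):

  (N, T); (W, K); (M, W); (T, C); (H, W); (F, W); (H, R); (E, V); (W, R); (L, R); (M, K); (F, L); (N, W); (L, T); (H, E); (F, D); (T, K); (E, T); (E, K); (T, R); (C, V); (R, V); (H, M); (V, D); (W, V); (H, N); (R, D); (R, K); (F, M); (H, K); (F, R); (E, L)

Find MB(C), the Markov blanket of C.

By definition, MB(C) is built from C's parents, C's children, and the co-parents of C.
C's parents: T.
Ch(C) = {V}.
Parents of each child, excluding C:
  V also has parents E, R, W.
Taking the union gives {E, R, T, V, W}.

{E, R, T, V, W}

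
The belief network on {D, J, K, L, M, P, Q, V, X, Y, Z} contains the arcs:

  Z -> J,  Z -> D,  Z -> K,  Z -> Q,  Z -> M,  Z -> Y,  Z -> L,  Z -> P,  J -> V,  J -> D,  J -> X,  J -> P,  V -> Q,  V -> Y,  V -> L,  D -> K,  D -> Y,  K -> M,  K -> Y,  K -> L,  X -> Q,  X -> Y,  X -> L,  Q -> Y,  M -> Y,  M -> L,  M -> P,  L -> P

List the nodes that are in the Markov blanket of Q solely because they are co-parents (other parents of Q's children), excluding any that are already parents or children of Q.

Children of Q: Y.
  parents(Y) \ {Q} = {D, K, M, V, X, Z}.
Excluding nodes already adjacent to Q (V, X, Y, Z), the co-parent-only contribution is {D, K, M}.

{D, K, M}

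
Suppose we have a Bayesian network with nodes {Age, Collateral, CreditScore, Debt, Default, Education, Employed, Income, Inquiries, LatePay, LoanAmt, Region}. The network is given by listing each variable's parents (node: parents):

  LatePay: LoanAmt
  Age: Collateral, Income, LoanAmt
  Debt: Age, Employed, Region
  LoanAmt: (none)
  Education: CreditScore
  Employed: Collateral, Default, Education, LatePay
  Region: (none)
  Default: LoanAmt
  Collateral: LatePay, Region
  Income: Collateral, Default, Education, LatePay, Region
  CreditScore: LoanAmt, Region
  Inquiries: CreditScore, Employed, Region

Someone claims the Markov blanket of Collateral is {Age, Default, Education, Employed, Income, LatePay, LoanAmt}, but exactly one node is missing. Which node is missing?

Region

A node's Markov blanket = Pa ∪ Ch ∪ (parents of Ch other than the node itself).
Collateral's parents: LatePay, Region.
Ch(Collateral) = {Age, Employed, Income}.
Other parents of Collateral's children:
  Employed also has parents Default, Education, LatePay.
  parents(Income) \ {Collateral} = {Default, Education, LatePay, Region}.
  Age's other parents are Income, LoanAmt.
MB(Collateral) = {Age, Default, Education, Employed, Income, LatePay, LoanAmt, Region}.
Comparing with the claimed set, Region is missing.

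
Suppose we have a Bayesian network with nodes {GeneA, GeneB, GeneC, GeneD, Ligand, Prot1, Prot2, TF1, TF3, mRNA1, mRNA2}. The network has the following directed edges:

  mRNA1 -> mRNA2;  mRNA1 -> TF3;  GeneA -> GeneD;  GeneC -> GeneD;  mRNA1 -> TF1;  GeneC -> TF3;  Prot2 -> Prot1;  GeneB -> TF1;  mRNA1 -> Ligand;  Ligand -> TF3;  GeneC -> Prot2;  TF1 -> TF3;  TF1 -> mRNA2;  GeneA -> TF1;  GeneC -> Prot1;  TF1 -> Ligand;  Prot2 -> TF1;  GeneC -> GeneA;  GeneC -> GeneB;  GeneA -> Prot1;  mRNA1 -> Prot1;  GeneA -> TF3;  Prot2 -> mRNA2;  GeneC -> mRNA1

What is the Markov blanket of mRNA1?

{GeneA, GeneB, GeneC, Ligand, Prot1, Prot2, TF1, TF3, mRNA2}

A node's Markov blanket = Pa ∪ Ch ∪ (parents of Ch other than the node itself).
Parents of mRNA1: GeneC.
Ch(mRNA1) = {Ligand, Prot1, TF1, TF3, mRNA2}.
Other parents of mRNA1's children:
  parents(TF1) \ {mRNA1} = {GeneA, GeneB, Prot2}.
  Ligand's other parent is TF1.
  parents(Prot1) \ {mRNA1} = {GeneA, GeneC, Prot2}.
  TF3 also has parents GeneA, GeneC, Ligand, TF1.
  mRNA2's other parents are Prot2, TF1.
Union: {GeneC} ∪ {Ligand, Prot1, TF1, TF3, mRNA2} ∪ {GeneA, GeneB, GeneC, Ligand, Prot2, TF1} = {GeneA, GeneB, GeneC, Ligand, Prot1, Prot2, TF1, TF3, mRNA2}.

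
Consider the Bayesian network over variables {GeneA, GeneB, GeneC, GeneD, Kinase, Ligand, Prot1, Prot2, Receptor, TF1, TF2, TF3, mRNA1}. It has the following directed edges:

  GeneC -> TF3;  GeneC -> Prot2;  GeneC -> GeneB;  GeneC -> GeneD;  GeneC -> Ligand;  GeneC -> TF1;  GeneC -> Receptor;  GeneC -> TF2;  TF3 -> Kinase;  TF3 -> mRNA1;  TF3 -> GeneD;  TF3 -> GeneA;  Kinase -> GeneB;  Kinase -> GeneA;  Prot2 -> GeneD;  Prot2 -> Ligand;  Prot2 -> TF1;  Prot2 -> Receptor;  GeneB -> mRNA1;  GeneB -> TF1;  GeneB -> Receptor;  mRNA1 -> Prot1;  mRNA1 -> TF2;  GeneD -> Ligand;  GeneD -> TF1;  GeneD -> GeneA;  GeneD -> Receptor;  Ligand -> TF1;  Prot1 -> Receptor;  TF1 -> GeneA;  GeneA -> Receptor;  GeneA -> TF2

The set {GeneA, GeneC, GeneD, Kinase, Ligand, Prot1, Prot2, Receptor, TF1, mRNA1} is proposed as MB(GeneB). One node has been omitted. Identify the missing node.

TF3

Pa(GeneB) = {GeneC, Kinase}.
GeneB has children Receptor, TF1, mRNA1.
Co-parents of GeneB (other parents of its children):
  mRNA1's other parent is TF3.
  TF1 also has parents GeneC, GeneD, Ligand, Prot2.
  Receptor also has parents GeneA, GeneC, GeneD, Prot1, Prot2.
MB(GeneB) = {GeneA, GeneC, GeneD, Kinase, Ligand, Prot1, Prot2, Receptor, TF1, TF3, mRNA1}.
Comparing with the claimed set, TF3 is missing.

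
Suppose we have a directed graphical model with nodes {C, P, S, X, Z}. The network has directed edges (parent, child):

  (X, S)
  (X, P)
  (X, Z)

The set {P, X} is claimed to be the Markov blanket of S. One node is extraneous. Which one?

S has parent X.
S's children: none.
S has no children, so there are no co-parents.
MB(S) = {X}.
P is neither a parent, child, nor co-parent of S, so it does not belong.

P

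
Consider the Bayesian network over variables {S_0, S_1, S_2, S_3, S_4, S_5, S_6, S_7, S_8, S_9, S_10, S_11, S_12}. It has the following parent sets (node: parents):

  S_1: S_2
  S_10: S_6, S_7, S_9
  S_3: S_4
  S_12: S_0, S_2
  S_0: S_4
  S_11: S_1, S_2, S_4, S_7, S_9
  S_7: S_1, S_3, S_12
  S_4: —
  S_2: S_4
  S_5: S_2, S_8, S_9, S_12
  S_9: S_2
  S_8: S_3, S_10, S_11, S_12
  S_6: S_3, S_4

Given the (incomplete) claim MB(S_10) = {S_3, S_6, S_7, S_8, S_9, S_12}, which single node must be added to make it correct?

A node's Markov blanket = Pa ∪ Ch ∪ (parents of Ch other than the node itself).
S_10's children: S_8.
Pa(S_10) = {S_6, S_7, S_9}.
Other parents of S_10's children:
  S_8 also has parents S_3, S_11, S_12.
MB(S_10) = {S_3, S_6, S_7, S_8, S_9, S_11, S_12}.
Comparing with the claimed set, S_11 is missing.

S_11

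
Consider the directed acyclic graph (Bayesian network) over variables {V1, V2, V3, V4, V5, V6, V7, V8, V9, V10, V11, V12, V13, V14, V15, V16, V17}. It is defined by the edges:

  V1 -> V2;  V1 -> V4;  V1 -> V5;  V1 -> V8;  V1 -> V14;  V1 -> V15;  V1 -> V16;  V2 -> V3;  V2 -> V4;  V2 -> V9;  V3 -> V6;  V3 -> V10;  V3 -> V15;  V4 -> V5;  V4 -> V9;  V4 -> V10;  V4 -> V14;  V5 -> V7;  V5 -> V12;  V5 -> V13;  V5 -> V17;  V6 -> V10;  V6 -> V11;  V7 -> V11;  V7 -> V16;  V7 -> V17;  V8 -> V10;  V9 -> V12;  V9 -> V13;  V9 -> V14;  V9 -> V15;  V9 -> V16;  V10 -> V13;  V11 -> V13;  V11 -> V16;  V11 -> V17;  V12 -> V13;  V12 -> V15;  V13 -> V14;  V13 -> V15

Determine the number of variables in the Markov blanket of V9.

A node's Markov blanket = Pa ∪ Ch ∪ (parents of Ch other than the node itself).
Parents of V9: V2, V4.
V9 has children V12, V13, V14, V15, V16.
Parents of each child, excluding V9:
  parents(V12) \ {V9} = {V5}.
  V13's other parents are V5, V10, V11, V12.
  V14 also has parents V1, V4, V13.
  V15's other parents are V1, V3, V12, V13.
  V16 also has parents V1, V7, V11.
MB(V9) = {V1, V2, V3, V4, V5, V7, V10, V11, V12, V13, V14, V15, V16}, which has 13 nodes.

13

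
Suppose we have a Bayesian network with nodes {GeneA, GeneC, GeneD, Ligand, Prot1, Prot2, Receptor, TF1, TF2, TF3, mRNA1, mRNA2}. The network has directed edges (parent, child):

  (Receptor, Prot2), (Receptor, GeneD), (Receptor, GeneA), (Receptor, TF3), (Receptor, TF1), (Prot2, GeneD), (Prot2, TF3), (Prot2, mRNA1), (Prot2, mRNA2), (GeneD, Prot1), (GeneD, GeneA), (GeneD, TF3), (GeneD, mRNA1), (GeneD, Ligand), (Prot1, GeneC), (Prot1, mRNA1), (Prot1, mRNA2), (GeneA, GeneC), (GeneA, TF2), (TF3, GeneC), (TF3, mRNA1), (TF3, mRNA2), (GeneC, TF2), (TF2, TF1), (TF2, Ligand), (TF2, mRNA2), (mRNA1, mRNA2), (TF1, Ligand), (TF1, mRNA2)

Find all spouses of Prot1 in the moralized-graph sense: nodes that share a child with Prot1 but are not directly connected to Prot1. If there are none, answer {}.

{GeneA, Prot2, TF1, TF2, TF3}

Children of Prot1: GeneC, mRNA1, mRNA2.
  GeneC also has parents GeneA, TF3.
  mRNA1 also has parents GeneD, Prot2, TF3.
  mRNA2's other parents are Prot2, TF1, TF2, TF3, mRNA1.
Excluding nodes already adjacent to Prot1 (GeneC, GeneD, mRNA1, mRNA2), the co-parent-only contribution is {GeneA, Prot2, TF1, TF2, TF3}.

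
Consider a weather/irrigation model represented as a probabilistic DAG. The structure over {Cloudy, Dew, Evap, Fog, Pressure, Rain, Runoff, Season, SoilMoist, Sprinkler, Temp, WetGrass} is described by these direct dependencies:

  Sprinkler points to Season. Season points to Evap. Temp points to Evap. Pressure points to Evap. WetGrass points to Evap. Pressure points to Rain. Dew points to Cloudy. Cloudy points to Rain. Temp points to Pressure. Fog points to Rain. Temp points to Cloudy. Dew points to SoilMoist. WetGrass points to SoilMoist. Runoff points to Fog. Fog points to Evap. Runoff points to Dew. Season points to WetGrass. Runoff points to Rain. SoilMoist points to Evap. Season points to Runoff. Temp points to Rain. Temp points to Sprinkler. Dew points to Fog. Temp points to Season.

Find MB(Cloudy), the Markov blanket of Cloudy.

{Dew, Fog, Pressure, Rain, Runoff, Temp}

By definition, MB(Cloudy) is built from Cloudy's parents, Cloudy's children, and the co-parents of Cloudy.
Cloudy's parents: Dew, Temp.
Cloudy has child Rain.
Co-parents of Cloudy (other parents of its children):
  Rain: Fog, Pressure, Runoff, Temp
So the Markov blanket of Cloudy is {Dew, Fog, Pressure, Rain, Runoff, Temp}.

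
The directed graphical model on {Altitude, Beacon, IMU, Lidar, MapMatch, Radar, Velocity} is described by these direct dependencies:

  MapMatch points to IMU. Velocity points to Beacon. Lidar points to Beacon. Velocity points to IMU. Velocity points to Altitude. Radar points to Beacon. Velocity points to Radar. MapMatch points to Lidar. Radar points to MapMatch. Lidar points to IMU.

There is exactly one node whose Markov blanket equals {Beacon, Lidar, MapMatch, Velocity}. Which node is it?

The target node must have every member of {Beacon, Lidar, MapMatch, Velocity} as a parent, child, or co-parent, and no others.
Parents of Radar: Velocity; children: Beacon, MapMatch; co-parents: Lidar, Velocity.
These exactly cover the given set, so the node is Radar.

Radar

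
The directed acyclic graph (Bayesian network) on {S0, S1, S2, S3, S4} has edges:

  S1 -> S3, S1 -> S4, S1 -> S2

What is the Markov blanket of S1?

S1 has no parents.
S1 has children S2, S3, S4.
Co-parents of S1 (other parents of its children):
  S2: —
  S3: —
  S4: —
Taking the union gives {S2, S3, S4}.

{S2, S3, S4}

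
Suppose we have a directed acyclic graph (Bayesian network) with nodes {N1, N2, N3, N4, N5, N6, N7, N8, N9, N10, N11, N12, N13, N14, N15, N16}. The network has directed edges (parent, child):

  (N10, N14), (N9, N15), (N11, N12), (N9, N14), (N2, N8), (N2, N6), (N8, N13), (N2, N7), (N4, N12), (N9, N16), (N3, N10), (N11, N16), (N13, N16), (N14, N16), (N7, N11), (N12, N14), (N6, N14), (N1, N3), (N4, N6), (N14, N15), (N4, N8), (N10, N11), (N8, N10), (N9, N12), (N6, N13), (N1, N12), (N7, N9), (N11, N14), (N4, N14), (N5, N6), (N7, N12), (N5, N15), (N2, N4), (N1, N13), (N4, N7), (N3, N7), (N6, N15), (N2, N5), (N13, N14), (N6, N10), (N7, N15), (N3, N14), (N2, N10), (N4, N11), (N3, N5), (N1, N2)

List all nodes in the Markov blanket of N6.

{N1, N2, N3, N4, N5, N7, N8, N9, N10, N11, N12, N13, N14, N15}

N6 has parents N2, N4, N5.
N6 has children N10, N13, N14, N15.
Co-parents of N6 (other parents of its children):
  N10: N2, N3, N8
  N13: N1, N8
  N14: N3, N4, N9, N10, N11, N12, N13
  N15: N5, N7, N9, N14
MB(N6) = {N1, N2, N3, N4, N5, N7, N8, N9, N10, N11, N12, N13, N14, N15}.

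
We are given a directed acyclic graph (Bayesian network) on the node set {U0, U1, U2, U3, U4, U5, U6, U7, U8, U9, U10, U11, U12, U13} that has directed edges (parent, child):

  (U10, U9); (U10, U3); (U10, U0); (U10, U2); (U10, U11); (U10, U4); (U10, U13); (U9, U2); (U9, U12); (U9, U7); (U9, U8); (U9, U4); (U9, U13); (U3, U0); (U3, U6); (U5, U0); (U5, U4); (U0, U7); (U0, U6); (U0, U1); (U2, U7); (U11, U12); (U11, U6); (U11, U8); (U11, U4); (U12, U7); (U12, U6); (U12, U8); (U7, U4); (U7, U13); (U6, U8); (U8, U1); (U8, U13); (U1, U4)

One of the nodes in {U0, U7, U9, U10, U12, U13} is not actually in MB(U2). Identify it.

U13

By definition, MB(U2) is built from U2's parents, U2's children, and the co-parents of U2.
U2 has parents U9, U10.
Children of U2: U7.
Co-parents of U2 (other parents of its children):
  parents(U7) \ {U2} = {U0, U9, U12}.
MB(U2) = {U0, U7, U9, U10, U12}.
U13 is neither a parent, child, nor co-parent of U2, so it does not belong.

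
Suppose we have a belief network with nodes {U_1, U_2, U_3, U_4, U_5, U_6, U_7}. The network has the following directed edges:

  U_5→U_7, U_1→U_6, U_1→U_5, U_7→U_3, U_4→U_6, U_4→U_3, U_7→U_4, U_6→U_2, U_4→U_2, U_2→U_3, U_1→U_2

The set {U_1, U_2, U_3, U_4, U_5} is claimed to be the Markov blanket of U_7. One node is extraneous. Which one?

U_7 has parent U_5.
U_7 has children U_3, U_4.
For each child, the remaining parents (spouses of U_7):
  U_4 has no other parent.
  parents(U_3) \ {U_7} = {U_2, U_4}.
MB(U_7) = {U_2, U_3, U_4, U_5}.
U_1 is neither a parent, child, nor co-parent of U_7, so it does not belong.

U_1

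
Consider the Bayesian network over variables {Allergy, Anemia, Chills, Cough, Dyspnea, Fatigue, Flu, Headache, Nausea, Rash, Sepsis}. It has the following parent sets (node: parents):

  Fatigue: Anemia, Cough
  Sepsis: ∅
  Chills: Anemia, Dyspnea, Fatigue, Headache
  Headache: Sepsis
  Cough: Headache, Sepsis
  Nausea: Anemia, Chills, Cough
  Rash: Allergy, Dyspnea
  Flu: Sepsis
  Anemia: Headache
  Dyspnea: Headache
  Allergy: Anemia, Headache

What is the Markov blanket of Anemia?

{Allergy, Chills, Cough, Dyspnea, Fatigue, Headache, Nausea}

By definition, MB(Anemia) is built from Anemia's parents, Anemia's children, and the co-parents of Anemia.
Pa(Anemia) = {Headache}.
Anemia's children: Allergy, Chills, Fatigue, Nausea.
For each child, the remaining parents (spouses of Anemia):
  Allergy: Headache
  Fatigue: Cough
  Chills: Dyspnea, Fatigue, Headache
  Nausea: Chills, Cough
So the Markov blanket of Anemia is {Allergy, Chills, Cough, Dyspnea, Fatigue, Headache, Nausea}.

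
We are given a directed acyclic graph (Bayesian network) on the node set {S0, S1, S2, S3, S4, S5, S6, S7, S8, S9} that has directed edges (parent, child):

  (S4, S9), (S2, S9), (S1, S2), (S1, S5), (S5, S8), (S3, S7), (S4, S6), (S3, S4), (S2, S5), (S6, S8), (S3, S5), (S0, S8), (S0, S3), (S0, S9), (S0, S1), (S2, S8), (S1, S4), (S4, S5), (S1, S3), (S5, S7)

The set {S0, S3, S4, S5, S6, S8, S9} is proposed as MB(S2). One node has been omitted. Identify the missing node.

S1

Recall MB(v) = parents ∪ children ∪ spouses, where spouses are the other parents of v's children.
Pa(S2) = {S1}.
Ch(S2) = {S5, S8, S9}.
For each child, the remaining parents (spouses of S2):
  parents(S5) \ {S2} = {S1, S3, S4}.
  parents(S8) \ {S2} = {S0, S5, S6}.
  S9 also has parents S0, S4.
MB(S2) = {S0, S1, S3, S4, S5, S6, S8, S9}.
Comparing with the claimed set, S1 is missing.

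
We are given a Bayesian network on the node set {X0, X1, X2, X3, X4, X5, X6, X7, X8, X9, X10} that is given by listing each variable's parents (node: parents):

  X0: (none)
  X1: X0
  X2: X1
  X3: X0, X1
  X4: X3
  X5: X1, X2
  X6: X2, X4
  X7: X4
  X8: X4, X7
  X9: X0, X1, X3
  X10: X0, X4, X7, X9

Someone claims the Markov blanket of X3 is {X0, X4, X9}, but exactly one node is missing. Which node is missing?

X1

A node's Markov blanket = Pa ∪ Ch ∪ (parents of Ch other than the node itself).
X3 has children X4, X9.
Parents of X3: X0, X1.
For each child, the remaining parents (spouses of X3):
  X4 has no other parent.
  X9's other parents are X0, X1.
MB(X3) = {X0, X1, X4, X9}.
Comparing with the claimed set, X1 is missing.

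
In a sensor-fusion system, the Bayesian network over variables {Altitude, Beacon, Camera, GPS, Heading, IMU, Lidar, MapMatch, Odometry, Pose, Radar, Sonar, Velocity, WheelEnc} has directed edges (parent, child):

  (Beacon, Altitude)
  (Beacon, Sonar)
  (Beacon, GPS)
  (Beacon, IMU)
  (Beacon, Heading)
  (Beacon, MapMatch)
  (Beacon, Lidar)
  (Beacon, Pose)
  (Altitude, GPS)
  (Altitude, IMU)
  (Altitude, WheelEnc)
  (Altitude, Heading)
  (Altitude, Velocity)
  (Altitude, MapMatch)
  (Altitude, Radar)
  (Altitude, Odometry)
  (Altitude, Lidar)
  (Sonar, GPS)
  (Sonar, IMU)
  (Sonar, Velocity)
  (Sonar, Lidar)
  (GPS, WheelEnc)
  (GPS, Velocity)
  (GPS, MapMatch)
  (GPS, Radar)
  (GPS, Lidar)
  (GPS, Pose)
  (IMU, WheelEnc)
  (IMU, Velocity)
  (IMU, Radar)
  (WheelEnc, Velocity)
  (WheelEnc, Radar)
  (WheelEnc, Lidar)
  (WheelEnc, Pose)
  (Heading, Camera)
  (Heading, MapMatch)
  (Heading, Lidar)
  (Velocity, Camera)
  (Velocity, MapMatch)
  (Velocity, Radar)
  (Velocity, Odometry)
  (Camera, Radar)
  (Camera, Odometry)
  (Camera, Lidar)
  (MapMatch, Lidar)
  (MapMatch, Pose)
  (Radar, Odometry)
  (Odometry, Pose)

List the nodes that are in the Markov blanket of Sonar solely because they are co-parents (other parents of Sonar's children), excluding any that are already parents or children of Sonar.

{Altitude, Camera, Heading, MapMatch, WheelEnc}

Children of Sonar: GPS, IMU, Lidar, Velocity.
  GPS also has parents Altitude, Beacon.
  parents(IMU) \ {Sonar} = {Altitude, Beacon}.
  Velocity's other parents are Altitude, GPS, IMU, WheelEnc.
  Lidar also has parents Altitude, Beacon, Camera, GPS, Heading, MapMatch, WheelEnc.
Excluding nodes already adjacent to Sonar (Beacon, GPS, IMU, Lidar, Velocity), the co-parent-only contribution is {Altitude, Camera, Heading, MapMatch, WheelEnc}.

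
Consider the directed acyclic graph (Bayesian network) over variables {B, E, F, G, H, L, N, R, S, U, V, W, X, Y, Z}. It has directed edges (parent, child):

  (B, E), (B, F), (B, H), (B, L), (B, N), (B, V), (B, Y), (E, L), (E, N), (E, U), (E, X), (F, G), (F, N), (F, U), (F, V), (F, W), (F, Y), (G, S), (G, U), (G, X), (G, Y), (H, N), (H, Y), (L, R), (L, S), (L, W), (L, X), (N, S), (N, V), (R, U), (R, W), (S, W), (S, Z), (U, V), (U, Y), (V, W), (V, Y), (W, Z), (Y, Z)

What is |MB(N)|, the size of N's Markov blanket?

A node's Markov blanket = Pa ∪ Ch ∪ (parents of Ch other than the node itself).
N's parents: B, E, F, H.
Ch(N) = {S, V}.
For each child, the remaining parents (spouses of N):
  parents(S) \ {N} = {G, L}.
  parents(V) \ {N} = {B, F, U}.
MB(N) = {B, E, F, G, H, L, S, U, V}, which has 9 nodes.

9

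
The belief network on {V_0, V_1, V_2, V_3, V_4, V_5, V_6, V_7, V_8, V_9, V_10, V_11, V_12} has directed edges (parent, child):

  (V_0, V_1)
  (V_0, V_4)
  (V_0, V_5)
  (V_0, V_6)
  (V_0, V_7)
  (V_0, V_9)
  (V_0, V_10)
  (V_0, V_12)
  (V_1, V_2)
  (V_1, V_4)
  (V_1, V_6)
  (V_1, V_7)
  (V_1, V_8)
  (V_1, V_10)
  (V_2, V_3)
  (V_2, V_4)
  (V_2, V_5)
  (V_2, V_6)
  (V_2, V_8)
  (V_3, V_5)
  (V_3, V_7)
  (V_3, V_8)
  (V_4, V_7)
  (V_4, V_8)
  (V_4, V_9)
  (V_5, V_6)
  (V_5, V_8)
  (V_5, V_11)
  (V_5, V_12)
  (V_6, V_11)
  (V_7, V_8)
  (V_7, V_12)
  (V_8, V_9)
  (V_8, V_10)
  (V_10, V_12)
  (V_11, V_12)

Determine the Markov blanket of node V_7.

{V_0, V_1, V_2, V_3, V_4, V_5, V_8, V_10, V_11, V_12}

A node's Markov blanket = Pa ∪ Ch ∪ (parents of Ch other than the node itself).
Parents of V_7: V_0, V_1, V_3, V_4.
V_7 has children V_8, V_12.
Other parents of V_7's children:
  V_8 also has parents V_1, V_2, V_3, V_4, V_5.
  V_12's other parents are V_0, V_5, V_10, V_11.
MB(V_7) = {V_0, V_1, V_2, V_3, V_4, V_5, V_8, V_10, V_11, V_12}.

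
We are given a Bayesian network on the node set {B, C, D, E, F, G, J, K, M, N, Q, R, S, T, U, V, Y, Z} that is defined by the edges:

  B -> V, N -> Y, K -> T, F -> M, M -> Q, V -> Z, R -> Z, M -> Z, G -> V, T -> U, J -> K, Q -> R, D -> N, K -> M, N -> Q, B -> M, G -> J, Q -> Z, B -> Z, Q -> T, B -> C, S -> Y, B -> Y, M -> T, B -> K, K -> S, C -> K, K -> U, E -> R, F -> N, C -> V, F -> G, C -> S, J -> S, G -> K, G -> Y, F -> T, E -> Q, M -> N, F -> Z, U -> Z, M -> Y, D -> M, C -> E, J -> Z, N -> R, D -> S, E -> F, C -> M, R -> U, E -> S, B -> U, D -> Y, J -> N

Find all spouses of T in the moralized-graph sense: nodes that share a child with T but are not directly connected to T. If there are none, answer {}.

{B, R}

Children of T: U.
  U also has parents B, K, R.
Excluding nodes already adjacent to T (F, K, M, Q, U), the co-parent-only contribution is {B, R}.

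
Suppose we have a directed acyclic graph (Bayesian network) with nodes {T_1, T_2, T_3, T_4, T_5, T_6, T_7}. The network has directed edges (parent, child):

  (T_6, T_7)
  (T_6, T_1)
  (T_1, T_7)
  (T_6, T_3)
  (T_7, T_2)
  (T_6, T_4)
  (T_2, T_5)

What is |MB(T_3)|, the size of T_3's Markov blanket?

1

Recall MB(v) = parents ∪ children ∪ spouses, where spouses are the other parents of v's children.
T_3 has parent T_6.
Ch(T_3) = {}.
With no children, T_3 has no spouses; the co-parent set is empty.
MB(T_3) = {T_6}, which has 1 node.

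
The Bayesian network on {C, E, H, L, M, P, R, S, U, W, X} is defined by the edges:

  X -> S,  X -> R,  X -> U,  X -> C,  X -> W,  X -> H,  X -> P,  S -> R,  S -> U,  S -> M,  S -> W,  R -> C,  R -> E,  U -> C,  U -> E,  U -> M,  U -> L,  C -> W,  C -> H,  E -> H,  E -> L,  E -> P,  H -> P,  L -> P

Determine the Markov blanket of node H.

H's parents: C, E, X.
H's children: P.
Parents of each child, excluding H:
  P: E, L, X
Union: {C, E, X} ∪ {P} ∪ {E, L, X} = {C, E, L, P, X}.

{C, E, L, P, X}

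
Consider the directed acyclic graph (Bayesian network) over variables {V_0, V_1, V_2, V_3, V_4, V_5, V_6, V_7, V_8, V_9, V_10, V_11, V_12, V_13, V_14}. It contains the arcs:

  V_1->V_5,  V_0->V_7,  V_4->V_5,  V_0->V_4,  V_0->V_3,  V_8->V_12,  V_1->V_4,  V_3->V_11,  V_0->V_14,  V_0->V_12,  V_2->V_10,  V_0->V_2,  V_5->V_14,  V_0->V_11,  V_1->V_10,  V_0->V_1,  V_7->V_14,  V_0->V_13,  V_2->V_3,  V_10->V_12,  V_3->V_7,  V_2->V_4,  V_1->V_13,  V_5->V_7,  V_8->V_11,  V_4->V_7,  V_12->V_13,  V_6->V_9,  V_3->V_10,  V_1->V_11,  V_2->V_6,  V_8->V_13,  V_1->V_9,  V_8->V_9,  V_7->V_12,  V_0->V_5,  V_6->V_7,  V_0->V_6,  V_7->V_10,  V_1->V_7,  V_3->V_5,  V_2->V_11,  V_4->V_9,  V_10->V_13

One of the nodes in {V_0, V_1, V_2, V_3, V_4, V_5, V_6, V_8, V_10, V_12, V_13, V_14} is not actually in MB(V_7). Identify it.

By definition, MB(V_7) is built from V_7's parents, V_7's children, and the co-parents of V_7.
V_7 has children V_10, V_12, V_14.
V_7 has parents V_0, V_1, V_3, V_4, V_5, V_6.
Other parents of V_7's children:
  parents(V_10) \ {V_7} = {V_1, V_2, V_3}.
  parents(V_12) \ {V_7} = {V_0, V_8, V_10}.
  V_14 also has parents V_0, V_5.
MB(V_7) = {V_0, V_1, V_2, V_3, V_4, V_5, V_6, V_8, V_10, V_12, V_14}.
V_13 is neither a parent, child, nor co-parent of V_7, so it does not belong.

V_13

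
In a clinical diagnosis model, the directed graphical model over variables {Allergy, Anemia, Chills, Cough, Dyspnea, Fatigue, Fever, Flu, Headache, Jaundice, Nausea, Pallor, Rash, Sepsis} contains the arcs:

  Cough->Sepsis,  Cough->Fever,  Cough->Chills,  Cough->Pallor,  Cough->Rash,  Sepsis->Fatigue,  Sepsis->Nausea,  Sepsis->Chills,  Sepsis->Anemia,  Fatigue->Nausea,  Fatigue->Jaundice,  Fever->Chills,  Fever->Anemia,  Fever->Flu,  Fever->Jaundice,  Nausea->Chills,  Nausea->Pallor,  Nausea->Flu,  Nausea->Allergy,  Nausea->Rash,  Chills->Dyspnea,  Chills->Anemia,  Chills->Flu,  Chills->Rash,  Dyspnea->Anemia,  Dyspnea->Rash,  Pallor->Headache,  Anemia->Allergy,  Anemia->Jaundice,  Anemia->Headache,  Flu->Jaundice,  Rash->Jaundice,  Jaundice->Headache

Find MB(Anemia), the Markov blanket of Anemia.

Ch(Anemia) = {Allergy, Headache, Jaundice}.
Anemia has parents Chills, Dyspnea, Fever, Sepsis.
Co-parents of Anemia (other parents of its children):
  parents(Allergy) \ {Anemia} = {Nausea}.
  parents(Jaundice) \ {Anemia} = {Fatigue, Fever, Flu, Rash}.
  parents(Headache) \ {Anemia} = {Jaundice, Pallor}.
Taking the union gives {Allergy, Chills, Dyspnea, Fatigue, Fever, Flu, Headache, Jaundice, Nausea, Pallor, Rash, Sepsis}.

{Allergy, Chills, Dyspnea, Fatigue, Fever, Flu, Headache, Jaundice, Nausea, Pallor, Rash, Sepsis}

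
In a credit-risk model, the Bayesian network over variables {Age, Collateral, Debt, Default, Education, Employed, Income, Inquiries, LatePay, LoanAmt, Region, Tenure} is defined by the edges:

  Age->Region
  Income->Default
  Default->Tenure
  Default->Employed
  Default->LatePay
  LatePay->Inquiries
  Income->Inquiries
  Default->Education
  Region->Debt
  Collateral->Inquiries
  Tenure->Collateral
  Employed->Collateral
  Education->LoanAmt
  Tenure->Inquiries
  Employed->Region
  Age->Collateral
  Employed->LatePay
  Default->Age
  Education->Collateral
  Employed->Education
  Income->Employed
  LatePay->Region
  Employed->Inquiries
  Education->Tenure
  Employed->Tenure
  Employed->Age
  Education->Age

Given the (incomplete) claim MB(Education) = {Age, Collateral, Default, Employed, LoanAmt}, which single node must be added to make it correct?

Tenure

Recall MB(v) = parents ∪ children ∪ spouses, where spouses are the other parents of v's children.
Parents of Education: Default, Employed.
Children of Education: Age, Collateral, LoanAmt, Tenure.
Parents of each child, excluding Education:
  parents(Tenure) \ {Education} = {Default, Employed}.
  LoanAmt: no additional parents.
  parents(Age) \ {Education} = {Default, Employed}.
  parents(Collateral) \ {Education} = {Age, Employed, Tenure}.
MB(Education) = {Age, Collateral, Default, Employed, LoanAmt, Tenure}.
Comparing with the claimed set, Tenure is missing.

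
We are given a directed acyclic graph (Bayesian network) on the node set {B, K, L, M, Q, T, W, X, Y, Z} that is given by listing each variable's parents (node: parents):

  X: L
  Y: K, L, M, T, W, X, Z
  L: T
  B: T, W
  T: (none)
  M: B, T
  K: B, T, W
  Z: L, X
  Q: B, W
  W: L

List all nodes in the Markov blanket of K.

{B, L, M, T, W, X, Y, Z}

A node's Markov blanket = Pa ∪ Ch ∪ (parents of Ch other than the node itself).
Parents of K: B, T, W.
K's children: Y.
Parents of each child, excluding K:
  Y also has parents L, M, T, W, X, Z.
Union: {B, T, W} ∪ {Y} ∪ {L, M, T, W, X, Z} = {B, L, M, T, W, X, Y, Z}.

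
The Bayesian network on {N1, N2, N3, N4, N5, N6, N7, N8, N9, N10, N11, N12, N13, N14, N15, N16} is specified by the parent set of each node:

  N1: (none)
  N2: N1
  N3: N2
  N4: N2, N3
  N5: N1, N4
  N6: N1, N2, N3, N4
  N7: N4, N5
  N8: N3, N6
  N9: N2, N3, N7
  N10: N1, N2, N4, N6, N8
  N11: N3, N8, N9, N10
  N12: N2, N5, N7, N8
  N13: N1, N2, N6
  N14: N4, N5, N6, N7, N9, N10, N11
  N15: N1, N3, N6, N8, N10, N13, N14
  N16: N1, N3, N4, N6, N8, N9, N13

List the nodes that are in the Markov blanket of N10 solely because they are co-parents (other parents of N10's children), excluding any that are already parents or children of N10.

Children of N10: N11, N14, N15.
  N11's other parents are N3, N8, N9.
  parents(N14) \ {N10} = {N4, N5, N6, N7, N9, N11}.
  N15 also has parents N1, N3, N6, N8, N13, N14.
Excluding nodes already adjacent to N10 (N1, N2, N4, N6, N8, N11, N14, N15), the co-parent-only contribution is {N3, N5, N7, N9, N13}.

{N3, N5, N7, N9, N13}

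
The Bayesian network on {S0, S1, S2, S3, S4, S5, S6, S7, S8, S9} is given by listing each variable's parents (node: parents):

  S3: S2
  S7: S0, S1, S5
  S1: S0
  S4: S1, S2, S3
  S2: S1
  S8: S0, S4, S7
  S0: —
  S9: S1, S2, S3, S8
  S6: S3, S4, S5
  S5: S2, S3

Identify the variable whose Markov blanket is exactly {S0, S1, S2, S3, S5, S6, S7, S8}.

The target node must have every member of {S0, S1, S2, S3, S5, S6, S7, S8} as a parent, child, or co-parent, and no others.
Parents of S4: S1, S2, S3; children: S6, S8; co-parents: S0, S3, S5, S7.
These exactly cover the given set, so the node is S4.

S4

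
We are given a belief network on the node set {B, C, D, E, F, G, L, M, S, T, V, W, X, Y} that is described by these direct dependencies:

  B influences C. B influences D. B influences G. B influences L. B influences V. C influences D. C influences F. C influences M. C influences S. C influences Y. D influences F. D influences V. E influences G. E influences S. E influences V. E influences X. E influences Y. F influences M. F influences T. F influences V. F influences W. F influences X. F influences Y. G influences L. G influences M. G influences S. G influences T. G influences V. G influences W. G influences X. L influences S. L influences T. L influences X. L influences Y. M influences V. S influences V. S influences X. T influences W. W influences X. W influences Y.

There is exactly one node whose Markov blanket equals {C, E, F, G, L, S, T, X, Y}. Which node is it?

The target node must have every member of {C, E, F, G, L, S, T, X, Y} as a parent, child, or co-parent, and no others.
Parents of W: F, G, T; children: X, Y; co-parents: C, E, F, G, L, S.
These exactly cover the given set, so the node is W.

W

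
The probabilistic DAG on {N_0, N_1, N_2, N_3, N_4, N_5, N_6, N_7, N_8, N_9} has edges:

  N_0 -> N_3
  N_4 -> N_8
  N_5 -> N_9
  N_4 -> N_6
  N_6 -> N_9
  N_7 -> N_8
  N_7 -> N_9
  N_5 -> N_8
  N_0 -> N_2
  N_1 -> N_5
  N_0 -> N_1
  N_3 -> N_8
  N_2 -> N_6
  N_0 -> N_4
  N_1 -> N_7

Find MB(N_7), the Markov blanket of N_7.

N_7 has parent N_1.
Ch(N_7) = {N_8, N_9}.
Other parents of N_7's children:
  N_8: N_3, N_4, N_5
  N_9: N_5, N_6
So the Markov blanket of N_7 is {N_1, N_3, N_4, N_5, N_6, N_8, N_9}.

{N_1, N_3, N_4, N_5, N_6, N_8, N_9}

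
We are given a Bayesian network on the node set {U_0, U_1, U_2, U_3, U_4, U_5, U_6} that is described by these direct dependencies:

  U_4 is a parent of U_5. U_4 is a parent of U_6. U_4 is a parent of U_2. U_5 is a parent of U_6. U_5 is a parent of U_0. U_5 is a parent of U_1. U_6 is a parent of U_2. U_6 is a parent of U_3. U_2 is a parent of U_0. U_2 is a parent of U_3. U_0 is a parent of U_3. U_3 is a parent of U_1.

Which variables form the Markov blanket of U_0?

By definition, MB(U_0) is built from U_0's parents, U_0's children, and the co-parents of U_0.
Ch(U_0) = {U_3}.
U_0 has parents U_2, U_5.
Co-parents of U_0 (other parents of its children):
  parents(U_3) \ {U_0} = {U_2, U_6}.
Union: {U_2, U_5} ∪ {U_3} ∪ {U_2, U_6} = {U_2, U_3, U_5, U_6}.

{U_2, U_3, U_5, U_6}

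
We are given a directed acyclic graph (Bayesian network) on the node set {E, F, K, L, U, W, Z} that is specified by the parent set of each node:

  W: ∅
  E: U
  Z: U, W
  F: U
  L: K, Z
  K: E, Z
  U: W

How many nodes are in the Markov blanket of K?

Recall MB(v) = parents ∪ children ∪ spouses, where spouses are the other parents of v's children.
K's parents: E, Z.
Ch(K) = {L}.
Parents of each child, excluding K:
  L's other parent is Z.
MB(K) = {E, L, Z}, which has 3 nodes.

3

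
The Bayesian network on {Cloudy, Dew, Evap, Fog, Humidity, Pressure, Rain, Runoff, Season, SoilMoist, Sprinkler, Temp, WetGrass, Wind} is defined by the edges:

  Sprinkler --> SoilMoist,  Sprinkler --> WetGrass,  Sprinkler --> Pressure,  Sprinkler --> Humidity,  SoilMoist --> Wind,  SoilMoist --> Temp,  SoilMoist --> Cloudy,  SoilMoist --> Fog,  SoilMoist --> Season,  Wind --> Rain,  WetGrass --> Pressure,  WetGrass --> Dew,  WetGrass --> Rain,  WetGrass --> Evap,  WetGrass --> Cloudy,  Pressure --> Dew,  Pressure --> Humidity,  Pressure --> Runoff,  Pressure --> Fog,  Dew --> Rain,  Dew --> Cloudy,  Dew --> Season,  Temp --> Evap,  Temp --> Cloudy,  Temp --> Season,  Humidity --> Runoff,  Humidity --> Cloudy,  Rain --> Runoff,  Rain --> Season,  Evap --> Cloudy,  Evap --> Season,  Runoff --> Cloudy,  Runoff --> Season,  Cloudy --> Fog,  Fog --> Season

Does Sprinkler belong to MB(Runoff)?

A node's Markov blanket = Pa ∪ Ch ∪ (parents of Ch other than the node itself).
Runoff has parents Humidity, Pressure, Rain.
Runoff has children Cloudy, Season.
Parents of each child, excluding Runoff:
  Cloudy also has parents Dew, Evap, Humidity, SoilMoist, Temp, WetGrass.
  Season also has parents Dew, Evap, Fog, Rain, SoilMoist, Temp.
MB(Runoff) = {Cloudy, Dew, Evap, Fog, Humidity, Pressure, Rain, Season, SoilMoist, Temp, WetGrass}; Sprinkler is not in this set.

No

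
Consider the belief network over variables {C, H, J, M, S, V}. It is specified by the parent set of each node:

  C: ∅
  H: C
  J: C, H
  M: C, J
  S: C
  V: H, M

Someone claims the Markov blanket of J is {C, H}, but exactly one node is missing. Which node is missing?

J has parents C, H.
Children of J: M.
For each child, the remaining parents (spouses of J):
  M also has parent C.
MB(J) = {C, H, M}.
Comparing with the claimed set, M is missing.

M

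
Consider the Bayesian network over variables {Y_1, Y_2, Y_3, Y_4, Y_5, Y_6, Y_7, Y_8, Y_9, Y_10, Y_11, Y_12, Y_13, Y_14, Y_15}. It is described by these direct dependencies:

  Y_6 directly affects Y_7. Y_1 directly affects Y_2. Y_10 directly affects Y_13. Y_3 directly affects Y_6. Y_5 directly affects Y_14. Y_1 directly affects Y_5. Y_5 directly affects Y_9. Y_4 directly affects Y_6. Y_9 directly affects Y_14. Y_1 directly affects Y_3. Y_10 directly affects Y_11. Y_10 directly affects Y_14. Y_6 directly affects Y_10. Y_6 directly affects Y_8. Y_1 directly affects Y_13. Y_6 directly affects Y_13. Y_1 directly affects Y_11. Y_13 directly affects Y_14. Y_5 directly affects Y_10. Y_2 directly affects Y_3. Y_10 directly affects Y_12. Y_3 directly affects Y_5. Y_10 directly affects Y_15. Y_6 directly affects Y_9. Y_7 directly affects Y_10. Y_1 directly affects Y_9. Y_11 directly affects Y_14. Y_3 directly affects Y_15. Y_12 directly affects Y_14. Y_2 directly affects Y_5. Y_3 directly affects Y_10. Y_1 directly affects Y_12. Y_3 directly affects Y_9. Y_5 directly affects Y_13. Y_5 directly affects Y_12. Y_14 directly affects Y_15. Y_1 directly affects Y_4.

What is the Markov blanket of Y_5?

{Y_1, Y_2, Y_3, Y_6, Y_7, Y_9, Y_10, Y_11, Y_12, Y_13, Y_14}

Parents of Y_5: Y_1, Y_2, Y_3.
Ch(Y_5) = {Y_9, Y_10, Y_12, Y_13, Y_14}.
Parents of each child, excluding Y_5:
  Y_9 also has parents Y_1, Y_3, Y_6.
  Y_10 also has parents Y_3, Y_6, Y_7.
  Y_12's other parents are Y_1, Y_10.
  parents(Y_13) \ {Y_5} = {Y_1, Y_6, Y_10}.
  Y_14's other parents are Y_9, Y_10, Y_11, Y_12, Y_13.
MB(Y_5) = {Y_1, Y_2, Y_3, Y_6, Y_7, Y_9, Y_10, Y_11, Y_12, Y_13, Y_14}.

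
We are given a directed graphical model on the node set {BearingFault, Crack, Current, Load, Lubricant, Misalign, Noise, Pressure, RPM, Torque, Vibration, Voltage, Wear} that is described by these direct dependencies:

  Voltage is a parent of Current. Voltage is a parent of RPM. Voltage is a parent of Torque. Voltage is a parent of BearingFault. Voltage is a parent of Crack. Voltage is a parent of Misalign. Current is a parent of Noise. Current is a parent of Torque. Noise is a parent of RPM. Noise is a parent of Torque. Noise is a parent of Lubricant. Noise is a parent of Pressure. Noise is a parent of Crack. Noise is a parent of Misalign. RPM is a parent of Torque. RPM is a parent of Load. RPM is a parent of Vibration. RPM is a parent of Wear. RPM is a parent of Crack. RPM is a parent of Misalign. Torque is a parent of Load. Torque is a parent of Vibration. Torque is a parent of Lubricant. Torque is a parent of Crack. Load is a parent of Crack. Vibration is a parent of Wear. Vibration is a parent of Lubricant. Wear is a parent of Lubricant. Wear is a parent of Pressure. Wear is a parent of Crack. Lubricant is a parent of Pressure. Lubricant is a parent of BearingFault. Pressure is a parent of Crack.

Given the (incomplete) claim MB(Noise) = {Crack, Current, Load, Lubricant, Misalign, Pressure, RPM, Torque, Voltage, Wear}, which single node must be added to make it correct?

Vibration

The Markov blanket of a node is its parents, its children, and the other parents of its children.
Pa(Noise) = {Current}.
Children of Noise: Crack, Lubricant, Misalign, Pressure, RPM, Torque.
Parents of each child, excluding Noise:
  RPM's other parent is Voltage.
  Torque's other parents are Current, RPM, Voltage.
  Lubricant also has parents Torque, Vibration, Wear.
  Pressure also has parents Lubricant, Wear.
  parents(Crack) \ {Noise} = {Load, Pressure, RPM, Torque, Voltage, Wear}.
  parents(Misalign) \ {Noise} = {RPM, Voltage}.
MB(Noise) = {Crack, Current, Load, Lubricant, Misalign, Pressure, RPM, Torque, Vibration, Voltage, Wear}.
Comparing with the claimed set, Vibration is missing.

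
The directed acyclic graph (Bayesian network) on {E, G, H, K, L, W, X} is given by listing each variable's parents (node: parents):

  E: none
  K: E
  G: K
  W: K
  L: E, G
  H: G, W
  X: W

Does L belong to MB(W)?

No

Recall MB(v) = parents ∪ children ∪ spouses, where spouses are the other parents of v's children.
W has children H, X.
Parents of W: K.
Other parents of W's children:
  H: G
  X: —
MB(W) = {G, H, K, X}; L is not in this set.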